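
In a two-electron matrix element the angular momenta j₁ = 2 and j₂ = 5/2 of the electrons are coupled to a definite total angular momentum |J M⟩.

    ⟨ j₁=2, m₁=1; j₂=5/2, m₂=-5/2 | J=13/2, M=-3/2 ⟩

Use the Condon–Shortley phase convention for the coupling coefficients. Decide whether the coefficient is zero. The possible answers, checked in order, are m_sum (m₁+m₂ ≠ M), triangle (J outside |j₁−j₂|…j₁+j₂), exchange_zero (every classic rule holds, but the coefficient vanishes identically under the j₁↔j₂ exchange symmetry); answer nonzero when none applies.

triangle

m-sum: m₁+m₂ = 1+(-5/2) = -3/2, M = -3/2  ✓
triangle: need |j₁−j₂| ≤ J ≤ j₁+j₂, i.e. J ∈ [1/2, 9/2]; J = 13/2 is outside ✗ ⇒ coefficient is 0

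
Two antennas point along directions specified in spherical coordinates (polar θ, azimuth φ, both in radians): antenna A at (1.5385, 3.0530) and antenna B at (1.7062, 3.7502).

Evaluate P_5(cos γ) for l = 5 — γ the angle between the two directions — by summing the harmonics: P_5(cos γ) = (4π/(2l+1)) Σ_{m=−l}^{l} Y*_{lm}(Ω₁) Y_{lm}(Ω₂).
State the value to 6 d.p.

Addition theorem: P_5(cos γ) = (4π/11) Σ_m Y*_{lm}(Ω₁) Y_{lm}(Ω₂), m = −5…5:
  [-5]  conj(Y_{5,-5})(Ω₁) = -0.41824 + 0.19842j ; Y_{5,-5}(Ω₂) = 0.44113 + 0.04362j ; Δ = -0.19315 + 0.06928j
  [-4]  conj(Y_{5,-4})(Ω₁) = 0.04436 - 0.01641j ; Y_{5,-4}(Ω₂) = 0.14518 + 0.12407j ; Δ = 0.00848 + 0.00312j
  [-3]  conj(Y_{5,-3})(Ω₁) = 0.33015 - 0.08987j ; Y_{5,-3}(Ω₂) = -0.07097 - 0.27224j ; Δ = -0.04790 - 0.08350j
  [-2]  conj(Y_{5,-2})(Ω₁) = -0.05364 + 0.00961j ; Y_{5,-2}(Ω₂) = 0.07352 - 0.19920j ; Δ = -0.00203 + 0.01139j
  [-1]  conj(Y_{5,-1})(Ω₁) = -0.31421 + 0.02791j ; Y_{5,-1}(Ω₂) = -0.19576 + 0.13642j ; Δ = 0.05770 - 0.04833j
  [+0]  conj(Y_{5,0})(Ω₁) = 0.05637 + 0.00000j ; Y_{5,0}(Ω₂) = -0.21700 + 0.00000j ; Δ = -0.01223 + 0.00000j
  [+1]  conj(Y_{5,1})(Ω₁) = 0.31421 + 0.02791j ; Y_{5,1}(Ω₂) = 0.19576 + 0.13642j ; Δ = 0.05770 + 0.04833j
  [+2]  conj(Y_{5,2})(Ω₁) = -0.05364 - 0.00961j ; Y_{5,2}(Ω₂) = 0.07352 + 0.19920j ; Δ = -0.00203 - 0.01139j
  [+3]  conj(Y_{5,3})(Ω₁) = -0.33015 - 0.08987j ; Y_{5,3}(Ω₂) = 0.07097 - 0.27224j ; Δ = -0.04790 + 0.08350j
  [+4]  conj(Y_{5,4})(Ω₁) = 0.04436 + 0.01641j ; Y_{5,4}(Ω₂) = 0.14518 - 0.12407j ; Δ = 0.00848 - 0.00312j
  [+5]  conj(Y_{5,5})(Ω₁) = 0.41824 + 0.19842j ; Y_{5,5}(Ω₂) = -0.44113 + 0.04362j ; Δ = -0.19315 - 0.06928j
Total Σ_m = -0.36604 + 0.00000j. Multiply by 1.142397: -0.41816 + 0.00000j. P_5(cos γ) = -0.418161

-0.418161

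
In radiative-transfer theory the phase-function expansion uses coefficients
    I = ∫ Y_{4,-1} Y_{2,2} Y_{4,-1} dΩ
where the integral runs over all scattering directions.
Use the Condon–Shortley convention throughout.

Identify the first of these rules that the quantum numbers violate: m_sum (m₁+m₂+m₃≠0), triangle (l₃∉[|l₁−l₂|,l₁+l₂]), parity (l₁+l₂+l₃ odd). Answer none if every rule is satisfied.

azimuthal sum: -1 + 2 − 1 = 0  ✓
2 ≤ 4 ≤ 6 (triangle on l)  ✓
L = 4 + 2 + 4 = 10 (even)  ✓

none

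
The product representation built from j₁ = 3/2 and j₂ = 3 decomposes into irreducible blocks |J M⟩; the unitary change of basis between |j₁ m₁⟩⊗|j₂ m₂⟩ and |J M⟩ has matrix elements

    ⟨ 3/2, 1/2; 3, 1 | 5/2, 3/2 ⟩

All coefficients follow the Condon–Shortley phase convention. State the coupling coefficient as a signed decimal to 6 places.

−√(7/20) ≈ -0.591608

triangle: 2!*1!*4!/8! = 48/40320
(j±m)!: 2!*1!*4!*2!*4!*1! = 2304
prefactor² = (2J+1)*Δ*N² = 576/35
  k=0: +1/(0!*2!*1!*4!*0!*0!) = 1/48
  k=1: −1/(1!*1!*0!*3!*1!*1!) = -1/6
Σ = -7/48  ⇒  CG² = 576/35*(-7/48)² = 7/20
CG = −√(7/20) = -0.591608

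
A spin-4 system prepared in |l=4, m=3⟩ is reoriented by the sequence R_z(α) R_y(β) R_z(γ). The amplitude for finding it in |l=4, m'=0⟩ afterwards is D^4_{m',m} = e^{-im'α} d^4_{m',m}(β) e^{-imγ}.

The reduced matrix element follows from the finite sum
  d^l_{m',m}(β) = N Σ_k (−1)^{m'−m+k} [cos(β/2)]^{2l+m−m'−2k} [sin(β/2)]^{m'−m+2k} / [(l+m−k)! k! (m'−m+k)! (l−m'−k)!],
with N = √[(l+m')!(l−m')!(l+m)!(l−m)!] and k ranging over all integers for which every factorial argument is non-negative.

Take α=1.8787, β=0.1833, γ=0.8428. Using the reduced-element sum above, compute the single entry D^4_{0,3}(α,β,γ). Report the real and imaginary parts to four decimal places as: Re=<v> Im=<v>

Re=-0.0072 Im=-0.0051

Split into d^4_{0,3}(β=0.1833) × two z-phases.
c=cos(0.183300/2)=0.995803, s=sin(0.183300/2)=0.091522; N=√[24·24·5040·1]=1703.830978
k: max(0,(3)−(0))=3 … min(4+(3),4−(0))=4
  k=3: (−1)^0·1703.8310/(144)·0.9958^5·0.0915^3 = +0.008882
  k=4: (−1)^1·1703.8310/(144)·0.9958^3·0.0915^5 = -0.000075
d^4_{0,3}(0.1833) = +0.008882 -0.000075 = +0.008807
Attach z-rotation phases: D = e^{-i(0)(1.8787)}·(+0.008807)·e^{-i(3)(0.8428)} = -0.007202-0.005068i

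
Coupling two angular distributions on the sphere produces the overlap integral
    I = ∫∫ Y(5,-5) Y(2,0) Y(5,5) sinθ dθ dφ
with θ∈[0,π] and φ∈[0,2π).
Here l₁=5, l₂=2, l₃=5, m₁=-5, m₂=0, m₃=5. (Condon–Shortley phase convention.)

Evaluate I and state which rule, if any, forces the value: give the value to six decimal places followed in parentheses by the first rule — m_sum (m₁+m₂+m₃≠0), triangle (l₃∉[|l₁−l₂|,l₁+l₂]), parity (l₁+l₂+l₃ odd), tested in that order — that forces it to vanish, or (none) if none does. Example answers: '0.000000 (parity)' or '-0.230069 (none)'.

0.242609 (none)

Rules hold: Σm=0, L=12 even, 3≤5≤7.
N = 11·5·11 = 605
Δ = 2!·8!·2!/13! = 1/38610
Racah Σ t=0..2: t=0:+1/2880 t=1:−1/576 t=2:+1/2880 = -1/960
⇒ 3j(5 2 5; 0 0 0)² = 10/429, sgn +1
Racah Σ t=2..2: t=2:+1/161280 = 1/161280
⇒ 3j(5 2 5; -5 0 5)² = 15/286, sgn +1
4πI² = N·(3j₀)²·(3jₘ)² = 125/169
I = +1·√(0.739645/4π) = 0.24260890
No selection rule forces the value: the integral is nonzero (none).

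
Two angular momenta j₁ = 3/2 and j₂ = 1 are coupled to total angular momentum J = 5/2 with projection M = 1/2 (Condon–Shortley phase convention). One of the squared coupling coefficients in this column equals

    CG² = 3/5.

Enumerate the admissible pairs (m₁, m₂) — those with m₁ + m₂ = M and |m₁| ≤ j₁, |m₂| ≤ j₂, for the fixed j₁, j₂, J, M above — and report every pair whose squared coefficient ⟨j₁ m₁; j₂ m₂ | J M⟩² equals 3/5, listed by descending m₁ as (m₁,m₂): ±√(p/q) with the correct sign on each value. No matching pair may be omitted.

(1/2,0): +√(3/5)

Admissible pairs with m₁+m₂ = M = 1/2: (-1/2,1), (1/2,0), (3/2,-1)
  (m₁,m₂)=(3/2,-1): CG² = 1/10, CG = +√(1/10)
  (m₁,m₂)=(1/2,0): CG² = 3/5, CG = +√(3/5)   ← matches the target
  (m₁,m₂)=(-1/2,1): CG² = 3/10, CG = +√(3/10)
Pairs with CG² = 3/5: (1/2,0): +√(3/5)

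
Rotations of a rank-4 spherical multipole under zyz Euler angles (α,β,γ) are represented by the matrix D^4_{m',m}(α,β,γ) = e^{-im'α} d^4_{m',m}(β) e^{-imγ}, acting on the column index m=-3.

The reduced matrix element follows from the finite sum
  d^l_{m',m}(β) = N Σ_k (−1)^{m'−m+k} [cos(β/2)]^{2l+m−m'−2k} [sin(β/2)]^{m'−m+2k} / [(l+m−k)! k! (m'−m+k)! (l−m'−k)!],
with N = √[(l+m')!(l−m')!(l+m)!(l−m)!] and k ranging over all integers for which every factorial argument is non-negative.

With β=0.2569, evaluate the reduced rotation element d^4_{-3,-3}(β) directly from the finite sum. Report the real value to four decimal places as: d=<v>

d=0.8267

d^4_{-3,-3}(β=0.2569) via the finite sum:
c=cos(0.256900/2)=0.991762, s=sin(0.256900/2)=0.128097; N=√[1·5040·1·5040]=5040.000000
k∈{0,1} keeps every argument non-negative
  k=0: (−1)^0·5040.0000/(5040)·0.9918^8·0.1281^0 = +0.935962
  k=1: (−1)^1·5040.0000/(720)·0.9918^6·0.1281^2 = -0.109300
d^4_{-3,-3}(0.2569) = +0.935962 -0.109300 = +0.826662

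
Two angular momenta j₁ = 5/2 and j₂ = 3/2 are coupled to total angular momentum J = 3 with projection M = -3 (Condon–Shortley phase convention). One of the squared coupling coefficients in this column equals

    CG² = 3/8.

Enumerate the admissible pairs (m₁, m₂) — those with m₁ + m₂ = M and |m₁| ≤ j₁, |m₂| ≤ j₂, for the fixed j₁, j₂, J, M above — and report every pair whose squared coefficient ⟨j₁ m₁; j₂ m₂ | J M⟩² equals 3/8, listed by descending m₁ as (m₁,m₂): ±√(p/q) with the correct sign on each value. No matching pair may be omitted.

Admissible pairs with m₁+m₂ = M = -3: (-5/2,-1/2), (-3/2,-3/2)
  (m₁,m₂)=(-3/2,-3/2): CG² = 3/8, CG = +√(3/8)   ← matches the target
  (m₁,m₂)=(-5/2,-1/2): CG² = 5/8, CG = −√(5/8)
Pairs with CG² = 3/8: (-3/2,-3/2): +√(3/8)

(-3/2,-3/2): +√(3/8)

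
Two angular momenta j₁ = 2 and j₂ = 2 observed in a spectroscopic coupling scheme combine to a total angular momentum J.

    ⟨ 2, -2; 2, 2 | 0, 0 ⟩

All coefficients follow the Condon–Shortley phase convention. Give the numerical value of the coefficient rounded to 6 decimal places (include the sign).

+0.447214

√[1·4!0!0!/5! · 0!4!4!0!0!0!] = √(576/5)
  +(−1)^4/∏(4,0,0,0,0,0)! = 1/24  (running 1/24)
⟨..|..⟩ = √(576/5)·(1/24) = +0.447214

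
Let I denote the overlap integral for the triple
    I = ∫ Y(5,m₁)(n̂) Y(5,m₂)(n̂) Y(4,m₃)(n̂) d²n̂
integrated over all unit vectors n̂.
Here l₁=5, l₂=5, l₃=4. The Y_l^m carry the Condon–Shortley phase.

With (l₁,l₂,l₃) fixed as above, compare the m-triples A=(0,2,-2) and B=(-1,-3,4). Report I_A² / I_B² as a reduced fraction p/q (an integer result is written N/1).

Same 5,5,4: normalisation and zero-m 3j drop out of the ratio.
A: Δ: 6! 4! 4! / 15! → 1/3153150; sum: t=3:−1/3456 t=4:+1/1728 t=5:−1/11520 = 7/34560; 3j²(5 5 4; 0 2 -2) = Δ·Π!·Σ² = 7/858  (sign +1)
B: Δ: 6! 4! 4! / 15! → 1/3153150; sum: t=2:+1/27648 = 1/27648; 3j²(5 5 4; -1 -3 4) = Δ·Π!·Σ² = 10/429  (sign +1)
I_A²/I_B² = (7/858)/(10/429) = 7/20

7/20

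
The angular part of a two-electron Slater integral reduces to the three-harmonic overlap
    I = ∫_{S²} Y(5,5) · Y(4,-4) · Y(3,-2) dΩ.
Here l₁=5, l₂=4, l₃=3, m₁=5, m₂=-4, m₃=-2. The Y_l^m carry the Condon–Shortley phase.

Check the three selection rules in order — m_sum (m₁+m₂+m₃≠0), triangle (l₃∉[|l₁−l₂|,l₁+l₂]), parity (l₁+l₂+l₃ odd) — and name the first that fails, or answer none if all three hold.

Σmᵢ = -1  ✗
l₃∈[|l₁−l₂|,l₁+l₂]=[1,9], have l₃=3
Σlᵢ = 12 ⇒ even

m_sum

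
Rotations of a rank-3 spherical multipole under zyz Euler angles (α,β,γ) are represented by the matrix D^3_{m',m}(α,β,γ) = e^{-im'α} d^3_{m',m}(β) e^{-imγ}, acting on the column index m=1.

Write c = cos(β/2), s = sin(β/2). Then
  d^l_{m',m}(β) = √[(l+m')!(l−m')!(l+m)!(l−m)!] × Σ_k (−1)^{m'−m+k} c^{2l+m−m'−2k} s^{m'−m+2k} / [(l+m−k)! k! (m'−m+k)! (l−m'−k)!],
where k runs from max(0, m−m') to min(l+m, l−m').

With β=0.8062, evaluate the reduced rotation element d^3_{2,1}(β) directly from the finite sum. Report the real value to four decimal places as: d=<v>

d=-0.5198

d^3_{2,1}(β=0.8062) via the finite sum:
With c≡cos(β/2)=0.919849 and s≡sin(β/2)=0.392272, N=[120·1·24·2]^{1/2}=75.894664
Admissible k: 0..1 (factorial args all ≥0)
  k=0: (−1)^1·75.8947/(24)·0.9198^5·0.3923^1 = -0.816903
  k=1: (−1)^2·75.8947/(12)·0.9198^3·0.3923^3 = +0.297126
d^3_{2,1}(0.8062) = -0.816903 +0.297126 = -0.519777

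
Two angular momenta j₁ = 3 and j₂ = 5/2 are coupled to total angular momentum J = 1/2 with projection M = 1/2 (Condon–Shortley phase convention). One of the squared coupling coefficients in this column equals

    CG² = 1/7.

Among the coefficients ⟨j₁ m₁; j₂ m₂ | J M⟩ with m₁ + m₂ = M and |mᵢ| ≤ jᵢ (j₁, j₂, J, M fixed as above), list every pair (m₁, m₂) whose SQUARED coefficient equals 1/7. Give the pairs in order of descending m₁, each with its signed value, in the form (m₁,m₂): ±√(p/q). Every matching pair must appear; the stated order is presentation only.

Admissible pairs with m₁+m₂ = M = 1/2: (-2,5/2), (-1,3/2), (0,1/2), (1,-1/2), (2,-3/2), (3,-5/2)
  (m₁,m₂)=(3,-5/2): CG² = 2/7, CG = +√(2/7)
  (m₁,m₂)=(2,-3/2): CG² = 5/21, CG = −√(5/21)
  (m₁,m₂)=(1,-1/2): CG² = 4/21, CG = +√(4/21)
  (m₁,m₂)=(0,1/2): CG² = 1/7, CG = −√(1/7)   ← matches the target
  (m₁,m₂)=(-1,3/2): CG² = 2/21, CG = +√(2/21)
  (m₁,m₂)=(-2,5/2): CG² = 1/21, CG = −√(1/21)
Pairs with CG² = 1/7: (0,1/2): −√(1/7)

(0,1/2): −√(1/7)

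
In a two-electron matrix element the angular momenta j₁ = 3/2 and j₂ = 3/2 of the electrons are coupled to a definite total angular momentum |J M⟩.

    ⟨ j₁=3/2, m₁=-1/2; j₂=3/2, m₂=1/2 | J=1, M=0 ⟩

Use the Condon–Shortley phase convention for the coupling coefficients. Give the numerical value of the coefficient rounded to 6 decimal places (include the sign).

−√(1/20) ≈ -0.223607

√[3·2!1!1!/5! · 1!2!2!1!1!1!] = √(1/5)
  +(−1)^1/∏(1,1,1,1,0,0)! = -1  (running -1)
  +(−1)^2/∏(2,0,0,0,1,1)! = 1/2  (running -1/2)
⟨..|..⟩ = √(1/5)·(-1/2) = -0.223607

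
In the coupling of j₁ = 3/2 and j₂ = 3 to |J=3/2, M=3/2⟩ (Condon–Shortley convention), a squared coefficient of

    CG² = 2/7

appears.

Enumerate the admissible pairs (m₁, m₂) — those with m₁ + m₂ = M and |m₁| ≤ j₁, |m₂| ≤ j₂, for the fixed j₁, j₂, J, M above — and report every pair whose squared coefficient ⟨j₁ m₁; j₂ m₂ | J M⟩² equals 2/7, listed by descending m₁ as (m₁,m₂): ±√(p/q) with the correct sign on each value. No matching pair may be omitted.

Admissible pairs with m₁+m₂ = M = 3/2: (-3/2,3), (-1/2,2), (1/2,1), (3/2,0)
  (m₁,m₂)=(3/2,0): CG² = 1/35, CG = +√(1/35)
  (m₁,m₂)=(1/2,1): CG² = 4/35, CG = −√(4/35)
  (m₁,m₂)=(-1/2,2): CG² = 2/7, CG = +√(2/7)   ← matches the target
  (m₁,m₂)=(-3/2,3): CG² = 4/7, CG = −√(4/7)
Pairs with CG² = 2/7: (-1/2,2): +√(2/7)

(-1/2,2): +√(2/7)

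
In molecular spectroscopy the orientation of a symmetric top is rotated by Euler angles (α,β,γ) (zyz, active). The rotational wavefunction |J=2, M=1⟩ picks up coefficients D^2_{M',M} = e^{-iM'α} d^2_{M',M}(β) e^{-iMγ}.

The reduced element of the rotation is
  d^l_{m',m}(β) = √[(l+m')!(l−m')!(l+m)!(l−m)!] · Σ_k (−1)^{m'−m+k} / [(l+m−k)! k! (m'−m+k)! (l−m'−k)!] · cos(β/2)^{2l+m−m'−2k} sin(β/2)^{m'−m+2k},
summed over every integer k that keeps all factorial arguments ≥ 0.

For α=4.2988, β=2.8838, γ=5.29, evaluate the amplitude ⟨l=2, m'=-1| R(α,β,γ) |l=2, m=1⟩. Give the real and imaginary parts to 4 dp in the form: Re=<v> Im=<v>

D^2_{-1,1}(4.2988,2.8838,5.2900) = e^{-i·-1·4.2988}·d^2_{-1,1}(2.8838)·e^{-i·1·5.2900}. Compute d first:
c=cos(2.883800/2)=0.128540, s=sin(2.883800/2)=0.991704; N=√[1·6·6·1]=6.000000
k∈{2,3} keeps every argument non-negative
  k=2: (−1)^0·6.0000/(2)·0.1285^2·0.9917^2 = +0.048748
  k=3: (−1)^1·6.0000/(6)·0.1285^0·0.9917^4 = -0.967228
d^2_{-1,1}(2.8838) = +0.048748 -0.967228 = -0.918480
Phases: e^{-i·(-1)·4.2988}=-0.401898-0.915684i, e^{-i·(1)·5.2900}=+0.546024+0.837769i ⇒ D=-0.503039+0.768477i

Re=-0.5030 Im=0.7685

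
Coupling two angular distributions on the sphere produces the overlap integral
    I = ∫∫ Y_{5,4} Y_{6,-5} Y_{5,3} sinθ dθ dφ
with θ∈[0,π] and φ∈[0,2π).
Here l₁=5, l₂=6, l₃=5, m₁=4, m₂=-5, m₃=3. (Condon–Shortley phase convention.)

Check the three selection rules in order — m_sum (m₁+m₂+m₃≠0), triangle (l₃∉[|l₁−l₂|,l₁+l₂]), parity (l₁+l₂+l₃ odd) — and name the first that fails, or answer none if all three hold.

m_sum

azimuthal sum: 4 − 5 + 3 = 2  ✗
1 ≤ 5 ≤ 11 (triangle on l)
L = 5 + 6 + 5 = 16 (even)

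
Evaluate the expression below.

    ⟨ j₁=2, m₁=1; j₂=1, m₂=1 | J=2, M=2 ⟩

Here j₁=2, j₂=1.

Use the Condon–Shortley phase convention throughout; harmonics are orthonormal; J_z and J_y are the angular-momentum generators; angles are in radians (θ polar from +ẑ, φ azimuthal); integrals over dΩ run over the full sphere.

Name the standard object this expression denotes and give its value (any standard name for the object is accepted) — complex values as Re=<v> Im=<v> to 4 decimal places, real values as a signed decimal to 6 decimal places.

Clebsch–Gordan coefficient, −√(1/3) ≈ -0.577350

This is a Clebsch–Gordan (vector-coupling) coefficient.
j₁+j₂−J=1  J+j₁−j₂=3  J−j₁+j₂=1  j₁+j₂+J+1=6
(j₁±m₁, j₂±m₂, J±M) = (3,1,2,0,4,0)
P² = 12
sum k=1..1:
  [1] −1/6 = -1/6
S = -1/6
C² = P²·S² = 1/3 ; C = -0.577350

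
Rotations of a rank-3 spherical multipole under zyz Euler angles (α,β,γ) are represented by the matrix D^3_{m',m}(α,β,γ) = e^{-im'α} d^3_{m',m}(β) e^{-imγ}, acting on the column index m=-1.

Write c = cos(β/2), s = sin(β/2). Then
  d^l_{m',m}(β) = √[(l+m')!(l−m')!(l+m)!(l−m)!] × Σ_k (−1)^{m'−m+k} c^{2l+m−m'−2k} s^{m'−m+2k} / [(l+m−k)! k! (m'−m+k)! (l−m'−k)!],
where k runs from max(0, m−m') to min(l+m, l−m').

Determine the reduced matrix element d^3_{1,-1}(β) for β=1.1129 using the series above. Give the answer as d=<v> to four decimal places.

d^3_{1,-1}(β=1.1129) via the finite sum:
With c≡cos(β/2)=0.849135 and s≡sin(β/2)=0.528175, N=[24·2·2·24]^{1/2}=48.000000
k∈{0,1,2} keeps every argument non-negative
  k=0: (−1)^2·48.0000/(8)·0.8491^4·0.5282^2 = +0.870192
  k=1: (−1)^3·48.0000/(6)·0.8491^2·0.5282^4 = -0.448906
  k=2: (−1)^4·48.0000/(48)·0.8491^0·0.5282^6 = +0.021710
d^3_{1,-1}(1.1129) = +0.870192 -0.448906 +0.021710 = +0.442996

d=0.4430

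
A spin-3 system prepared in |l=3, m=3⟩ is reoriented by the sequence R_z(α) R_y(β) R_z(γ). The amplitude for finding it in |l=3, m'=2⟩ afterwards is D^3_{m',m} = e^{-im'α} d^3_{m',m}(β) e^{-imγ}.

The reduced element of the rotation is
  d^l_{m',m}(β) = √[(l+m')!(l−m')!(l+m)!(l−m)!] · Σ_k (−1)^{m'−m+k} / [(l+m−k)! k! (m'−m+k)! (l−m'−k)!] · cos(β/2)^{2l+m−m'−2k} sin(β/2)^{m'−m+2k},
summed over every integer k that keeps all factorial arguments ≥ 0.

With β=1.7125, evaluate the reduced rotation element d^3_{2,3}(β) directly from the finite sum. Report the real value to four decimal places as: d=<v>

d^3_{2,3}(β=1.7125) via the finite sum:
Half-angle: c=0.655275, s=0.755391. N=√(120·1·720·1)=293.938769
Admissible k: 1..1 (factorial args all ≥0)
  k=1: (−1)^0·293.9388/(120)·0.6553^5·0.7554^1 = +0.223545
d^3_{2,3}(1.7125) = +0.223545

d=0.2235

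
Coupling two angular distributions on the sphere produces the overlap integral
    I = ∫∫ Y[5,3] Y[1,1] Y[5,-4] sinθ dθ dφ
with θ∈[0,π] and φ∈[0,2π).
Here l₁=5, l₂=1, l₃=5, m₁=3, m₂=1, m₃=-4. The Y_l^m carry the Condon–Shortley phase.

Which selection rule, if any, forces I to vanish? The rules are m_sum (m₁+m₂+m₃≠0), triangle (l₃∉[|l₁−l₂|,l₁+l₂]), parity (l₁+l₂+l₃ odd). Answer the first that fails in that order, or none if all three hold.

parity

azimuthal sum: 3 + 1 − 4 = 0  ✓
4 ≤ 5 ≤ 6 (triangle on l)  ✓
L = 5 + 1 + 5 = 11 (odd)  ✗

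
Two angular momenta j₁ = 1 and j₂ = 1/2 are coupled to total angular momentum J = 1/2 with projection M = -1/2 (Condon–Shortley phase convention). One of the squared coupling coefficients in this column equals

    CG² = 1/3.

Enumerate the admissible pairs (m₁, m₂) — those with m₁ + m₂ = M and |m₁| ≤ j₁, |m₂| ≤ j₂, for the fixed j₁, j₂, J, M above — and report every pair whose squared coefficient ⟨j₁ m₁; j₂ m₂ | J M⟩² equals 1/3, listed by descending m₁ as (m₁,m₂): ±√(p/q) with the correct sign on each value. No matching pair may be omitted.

(0,-1/2): +√(1/3)

Admissible pairs with m₁+m₂ = M = -1/2: (-1,1/2), (0,-1/2)
  (m₁,m₂)=(0,-1/2): CG² = 1/3, CG = +√(1/3)   ← matches the target
  (m₁,m₂)=(-1,1/2): CG² = 2/3, CG = −√(2/3)
Pairs with CG² = 1/3: (0,-1/2): +√(1/3)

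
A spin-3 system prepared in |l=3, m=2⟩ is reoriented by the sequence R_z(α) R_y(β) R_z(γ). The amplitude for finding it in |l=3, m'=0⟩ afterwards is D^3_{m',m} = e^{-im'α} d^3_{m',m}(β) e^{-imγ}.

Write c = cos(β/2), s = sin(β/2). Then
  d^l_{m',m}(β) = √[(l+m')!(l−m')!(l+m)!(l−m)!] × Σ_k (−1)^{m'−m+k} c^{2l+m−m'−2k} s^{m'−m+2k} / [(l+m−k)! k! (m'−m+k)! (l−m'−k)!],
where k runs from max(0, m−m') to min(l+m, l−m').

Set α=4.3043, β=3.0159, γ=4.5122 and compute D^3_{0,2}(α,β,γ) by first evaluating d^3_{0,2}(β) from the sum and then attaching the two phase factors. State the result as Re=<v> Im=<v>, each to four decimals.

D^3_{0,2}(4.3043,3.0159,4.5122) = e^{-i·0·4.3043}·d^3_{0,2}(3.0159)·e^{-i·2·4.5122}. Compute d first:
With c≡cos(β/2)=0.062805 and s≡sin(β/2)=0.998026, N=[6·6·120·1]^{1/2}=65.726707
k∈{2,3} keeps every argument non-negative
  k=2: (−1)^0·65.7267/(12)·0.0628^4·0.9980^2 = +0.000085
  k=3: (−1)^1·65.7267/(12)·0.0628^2·0.9980^4 = -0.021435
d^3_{0,2}(3.0159) = +0.000085 -0.021435 = -0.021350
Attach z-rotation phases: D = e^{-i(0)(4.3043)}·(-0.021350)·e^{-i(2)(4.5122)} = +0.019661+0.008321i

Re=0.0197 Im=0.0083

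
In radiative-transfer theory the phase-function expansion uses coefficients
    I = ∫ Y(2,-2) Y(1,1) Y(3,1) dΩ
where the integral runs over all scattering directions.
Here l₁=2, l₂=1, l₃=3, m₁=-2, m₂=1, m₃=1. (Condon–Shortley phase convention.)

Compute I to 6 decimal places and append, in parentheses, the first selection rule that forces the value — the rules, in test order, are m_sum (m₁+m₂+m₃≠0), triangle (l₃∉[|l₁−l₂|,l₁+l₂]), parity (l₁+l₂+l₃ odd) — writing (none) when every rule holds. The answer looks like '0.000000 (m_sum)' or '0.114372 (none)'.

-0.082589 (none)

Rules hold: Σm=0, L=6 even, 1≤3≤3.
N = 5·3·7 = 105
Δ = 0!·4!·2!/7! = 1/105
Racah Σ t=0..0: t=0:+1/4 = 1/4
⇒ 3j(2 1 3; 0 0 0)² = 3/35, sgn -1
Racah Σ t=0..0: t=0:+1/48 = 1/48
⇒ 3j(2 1 3; -2 1 1)² = 1/105, sgn +1
4πI² = N·(3j₀)²·(3jₘ)² = 3/35
I = -1·√(0.0857143/4π) = -0.08258890
No selection rule forces the value: the integral is nonzero (none).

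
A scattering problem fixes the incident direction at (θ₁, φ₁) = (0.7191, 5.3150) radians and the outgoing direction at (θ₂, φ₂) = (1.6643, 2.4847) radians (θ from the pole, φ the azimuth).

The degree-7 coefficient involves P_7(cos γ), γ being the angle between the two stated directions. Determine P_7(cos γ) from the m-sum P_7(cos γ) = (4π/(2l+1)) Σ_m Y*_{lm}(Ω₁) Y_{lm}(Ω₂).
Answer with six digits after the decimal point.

-0.166981

Summing Y*_{l m}(θ₁,φ₁)·Y_{l m}(θ₂,φ₂) over m ∈ [−7, 7]; prefactor 4π/(2·7+1) = 0.837758:
  m=-7: Y*=+0.023688-0.012760i  Y=+0.055232+0.481793i  product +0.007456+0.010708i
  m=-6: Y*=+0.102312+0.052496i  Y=+0.118580+0.122037i  product +0.005726+0.018711i
  m=-5: Y*=+0.037093+0.286986i  Y=-0.315058-0.045321i  product +0.001320-0.092099i
  m=-4: Y*=-0.337337+0.302587i  Y=-0.169241+0.095562i  product +0.028175-0.083447i
  m=-3: Y*=-0.352384-0.085128i  Y=+0.103530-0.244953i  product -0.057335+0.077504i
  m=-2: Y*=+0.026361+0.068868i  Y=-0.051724-0.196800i  product +0.012190-0.008750i
  m=-1: Y*=-0.223706+0.325165i  Y=+0.194415+0.149921i  product -0.092241+0.029679i
  m=+0: Y*=-0.048075-0.000000i  Y=+0.205970+0.000000i  product -0.009902-0.000000i
  m=+1: Y*=+0.223706+0.325165i  Y=-0.194415+0.149921i  product -0.092241-0.029679i
  m=+2: Y*=+0.026361-0.068868i  Y=-0.051724+0.196800i  product +0.012190+0.008750i
  m=+3: Y*=+0.352384-0.085128i  Y=-0.103530-0.244953i  product -0.057335-0.077504i
  m=+4: Y*=-0.337337-0.302587i  Y=-0.169241-0.095562i  product +0.028175+0.083447i
  m=+5: Y*=-0.037093+0.286986i  Y=+0.315058-0.045321i  product +0.001320+0.092099i
  m=+6: Y*=+0.102312-0.052496i  Y=+0.118580-0.122037i  product +0.005726-0.018711i
  m=+7: Y*=-0.023688-0.012760i  Y=-0.055232+0.481793i  product +0.007456-0.010708i
Total Σ_m = -0.199319-0.000000i. Multiply by 0.837758: -0.166981-0.000000i. P_7(cos γ) = -0.166981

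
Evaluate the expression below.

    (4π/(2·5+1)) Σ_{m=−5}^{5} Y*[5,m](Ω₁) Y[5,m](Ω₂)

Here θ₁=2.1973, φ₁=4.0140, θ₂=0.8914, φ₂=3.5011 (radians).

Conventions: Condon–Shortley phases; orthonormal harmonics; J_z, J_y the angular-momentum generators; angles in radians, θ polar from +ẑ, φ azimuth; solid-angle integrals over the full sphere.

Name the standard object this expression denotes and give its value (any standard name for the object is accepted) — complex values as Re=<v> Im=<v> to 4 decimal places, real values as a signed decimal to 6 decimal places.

Legendre polynomial (addition theorem), +0.288721

This sum is the spherical-harmonic addition theorem: it equals the Legendre polynomial P_l(cos γ) of the angle γ between the two directions.
Summing Y*_{l m}(θ₁,φ₁)·Y_{l m}(θ₂,φ₂) over m ∈ [−5, 5]; prefactor 4π/(2·5+1) = 1.142397:
  [-5]  conj(Y_{5,-5})(Ω₁) = 0.05557 + 0.15208j ; Y_{5,-5}(Ω₂) = 0.02973 + 0.12887j ; Δ = -0.01795 + 0.01168j
  [-4]  conj(Y_{5,-4})(Ω₁) = 0.34837 + 0.12639j ; Y_{5,-4}(Ω₂) = 0.04471 - 0.33481j ; Δ = 0.05789 - 0.11099j
  [-3]  conj(Y_{5,-3})(Ω₁) = 0.33334 - 0.19280j ; Y_{5,-3}(Ω₂) = -0.19654 + 0.36647j ; Δ = 0.00514 + 0.16005j
  [-2]  conj(Y_{5,-2})(Ω₁) = 0.00353 - 0.02010j ; Y_{5,-2}(Ω₂) = 0.08941 - 0.07826j ; Δ = -0.00126 - 0.00207j
  [-1]  conj(Y_{5,-1})(Ω₁) = 0.22205 + 0.26449j ; Y_{5,-1}(Ω₂) = 0.29248 - 0.10993j ; Δ = 0.09402 + 0.05295j
  [+0]  conj(Y_{5,0})(Ω₁) = 0.11099 + 0.00000j ; Y_{5,0}(Ω₂) = -0.20694 + 0.00000j ; Δ = -0.02297 + 0.00000j
  [+1]  conj(Y_{5,1})(Ω₁) = -0.22205 + 0.26449j ; Y_{5,1}(Ω₂) = -0.29248 - 0.10993j ; Δ = 0.09402 - 0.05295j
  [+2]  conj(Y_{5,2})(Ω₁) = 0.00353 + 0.02010j ; Y_{5,2}(Ω₂) = 0.08941 + 0.07826j ; Δ = -0.00126 + 0.00207j
  [+3]  conj(Y_{5,3})(Ω₁) = -0.33334 - 0.19280j ; Y_{5,3}(Ω₂) = 0.19654 + 0.36647j ; Δ = 0.00514 - 0.16005j
  [+4]  conj(Y_{5,4})(Ω₁) = 0.34837 - 0.12639j ; Y_{5,4}(Ω₂) = 0.04471 + 0.33481j ; Δ = 0.05789 + 0.11099j
  [+5]  conj(Y_{5,5})(Ω₁) = -0.05557 + 0.15208j ; Y_{5,5}(Ω₂) = -0.02973 + 0.12887j ; Δ = -0.01795 - 0.01168j
Accumulated sum 0.25273 + 0.00000j; after 4π/(2l+1) scaling, 0.28872 + 0.00000j ⇒ P_5 = 0.288721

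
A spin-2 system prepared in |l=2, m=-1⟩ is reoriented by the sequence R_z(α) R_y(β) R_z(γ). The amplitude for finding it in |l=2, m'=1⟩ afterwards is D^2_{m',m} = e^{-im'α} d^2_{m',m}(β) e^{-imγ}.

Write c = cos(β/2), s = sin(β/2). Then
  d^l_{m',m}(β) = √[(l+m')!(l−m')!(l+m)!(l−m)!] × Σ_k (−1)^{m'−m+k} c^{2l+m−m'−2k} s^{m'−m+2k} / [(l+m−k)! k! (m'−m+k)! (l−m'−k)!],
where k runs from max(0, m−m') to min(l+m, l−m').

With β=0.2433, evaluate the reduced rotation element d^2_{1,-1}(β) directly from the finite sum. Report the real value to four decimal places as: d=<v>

d=0.0433

d^2_{1,-1}(β=0.2433) via the finite sum:
c=cos(0.243300/2)=0.992610, s=sin(0.243300/2)=0.121350; N=√[6·1·1·6]=6.000000
The bounds max(0,m−m')=0 and min(l+m,l−m')=1 give 2 terms
  k=0: (−1)^2·6.0000/(2)·0.9926^2·0.1214^2 = +0.043527
  k=1: (−1)^3·6.0000/(6)·0.9926^0·0.1214^4 = -0.000217
d^2_{1,-1}(0.2433) = +0.043527 -0.000217 = +0.043310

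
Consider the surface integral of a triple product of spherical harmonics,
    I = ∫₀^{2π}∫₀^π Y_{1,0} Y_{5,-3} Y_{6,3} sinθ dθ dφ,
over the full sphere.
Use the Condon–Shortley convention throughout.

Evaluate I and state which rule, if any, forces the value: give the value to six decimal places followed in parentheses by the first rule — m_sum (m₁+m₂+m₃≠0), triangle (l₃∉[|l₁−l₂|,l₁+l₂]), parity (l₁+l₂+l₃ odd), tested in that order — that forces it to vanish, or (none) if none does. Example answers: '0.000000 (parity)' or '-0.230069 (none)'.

-0.212310 (none)

m-sum 0 ✓  L=12 even ✓  4≤6≤6 ✓
Π(2lᵢ+1) = 3×11×13 = 429
triangle coeff Δ(1,5,6) = 1/858
Σ_t [0,0]: t=0:+1/14400 = 1/14400
(3j)²=6/143 [(1 5 6; 0 0 0)], sign=+1
Σ_t [0,0]: t=0:+1/80640 = 1/80640
(3j)²=9/286 [(1 5 6; 0 -3 3)], sign=-1
⇒ 4πI² = 81/143
I = (-1)√(81/143/(4π)) = -0.21230956
No selection rule forces the value: the integral is nonzero (none).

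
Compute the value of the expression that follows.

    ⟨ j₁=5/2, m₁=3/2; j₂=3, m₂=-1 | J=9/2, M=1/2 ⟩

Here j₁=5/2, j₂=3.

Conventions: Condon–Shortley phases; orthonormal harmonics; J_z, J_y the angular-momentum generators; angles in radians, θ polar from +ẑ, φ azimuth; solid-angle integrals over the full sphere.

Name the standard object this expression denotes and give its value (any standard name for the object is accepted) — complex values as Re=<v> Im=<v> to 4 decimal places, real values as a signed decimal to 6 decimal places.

Clebsch–Gordan coefficient, +√(35/99) ≈ +0.594588

This is a Clebsch–Gordan (vector-coupling) coefficient.
√[10·1!4!5!/11! · 4!1!2!4!5!4!] = √(184320/77)
  +(−1)^0/∏(0,1,1,2,3,3)! = 1/72  (running 1/72)
  +(−1)^1/∏(1,0,0,1,4,4)! = -1/576  (running 7/576)
⟨..|..⟩ = √(184320/77)·(7/576) = +0.594588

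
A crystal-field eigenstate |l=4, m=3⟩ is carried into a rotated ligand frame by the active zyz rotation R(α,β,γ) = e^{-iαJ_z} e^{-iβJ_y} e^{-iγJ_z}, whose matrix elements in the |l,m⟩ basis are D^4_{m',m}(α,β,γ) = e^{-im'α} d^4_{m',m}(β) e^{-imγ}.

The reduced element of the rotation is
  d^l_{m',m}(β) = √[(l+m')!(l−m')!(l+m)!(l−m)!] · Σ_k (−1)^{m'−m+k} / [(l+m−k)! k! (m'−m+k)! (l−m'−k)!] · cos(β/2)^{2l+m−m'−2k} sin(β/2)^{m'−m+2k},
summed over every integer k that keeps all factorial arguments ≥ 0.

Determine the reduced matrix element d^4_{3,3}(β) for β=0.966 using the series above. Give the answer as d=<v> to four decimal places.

d^4_{3,3}(β=0.9660) via the finite sum:
With c≡cos(β/2)=0.885606 and s≡sin(β/2)=0.464438, N=[5040·1·5040·1]^{1/2}=5040.000000
Admissible k: 0..1 (factorial args all ≥0)
  k=0: (−1)^0·5040.0000/(5040)·0.8856^8·0.4644^0 = +0.378375
  k=1: (−1)^1·5040.0000/(720)·0.8856^6·0.4644^2 = -0.728443
d^4_{3,3}(0.9660) = +0.378375 -0.728443 = -0.350068

d=-0.3501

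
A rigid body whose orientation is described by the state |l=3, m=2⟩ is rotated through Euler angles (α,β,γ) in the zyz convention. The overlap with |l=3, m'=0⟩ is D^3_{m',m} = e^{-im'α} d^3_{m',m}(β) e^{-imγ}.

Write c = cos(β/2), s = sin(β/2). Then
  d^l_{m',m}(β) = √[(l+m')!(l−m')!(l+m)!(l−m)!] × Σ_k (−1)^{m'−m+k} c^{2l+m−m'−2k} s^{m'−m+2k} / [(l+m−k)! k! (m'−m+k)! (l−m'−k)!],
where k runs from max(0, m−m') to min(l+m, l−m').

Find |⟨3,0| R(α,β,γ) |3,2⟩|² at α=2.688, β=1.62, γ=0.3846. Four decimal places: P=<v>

First d^3_{0,2}(β=1.6200), then the phase factors e^{-i(0)α} and e^{-i(2)γ}:
Half-angle: c=0.689498, s=0.724287. N=√(6·6·120·1)=65.726707
Admissible k: 2..3 (factorial args all ≥0)
  k=2: (−1)^0·65.7267/(12)·0.6895^4·0.7243^2 = +0.649405
  k=3: (−1)^1·65.7267/(12)·0.6895^2·0.7243^4 = -0.716589
d^3_{0,2}(1.6200) = +0.649405 -0.716589 = -0.067185
|D^3_{0,2}|² = |d^3_{0,2}(β)|² = (-0.067185)² = 0.004514 (the z-rotation phases have unit modulus)

P=0.0045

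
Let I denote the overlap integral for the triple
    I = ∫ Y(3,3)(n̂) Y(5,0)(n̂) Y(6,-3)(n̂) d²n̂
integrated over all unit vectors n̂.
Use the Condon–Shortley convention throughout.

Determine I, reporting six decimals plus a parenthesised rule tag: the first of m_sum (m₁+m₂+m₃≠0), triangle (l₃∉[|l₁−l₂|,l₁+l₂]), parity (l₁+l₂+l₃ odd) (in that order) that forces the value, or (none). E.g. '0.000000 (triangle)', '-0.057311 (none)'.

0.190675 (none)

m-sum 0 ✓  L=14 even ✓  2≤6≤8 ✓
Π(2lᵢ+1) = 7×11×13 = 1001
triangle coeff Δ(3,5,6) = 1/675675
Σ_t [0,2]: t=0:+1/8640 t=1:−1/2304 t=2:+1/8640 = -7/34560
(3j)²=7/429 [(3 5 6; 0 0 0)], sign=-1
Σ_t [0,0]: t=0:+1/34560 = 1/34560
(3j)²=4/143 [(3 5 6; 3 0 -3)], sign=-1
⇒ 4πI² = 196/429
I = (+1)√(196/429/(4π)) = 0.19067531
No selection rule forces the value: the integral is nonzero (none).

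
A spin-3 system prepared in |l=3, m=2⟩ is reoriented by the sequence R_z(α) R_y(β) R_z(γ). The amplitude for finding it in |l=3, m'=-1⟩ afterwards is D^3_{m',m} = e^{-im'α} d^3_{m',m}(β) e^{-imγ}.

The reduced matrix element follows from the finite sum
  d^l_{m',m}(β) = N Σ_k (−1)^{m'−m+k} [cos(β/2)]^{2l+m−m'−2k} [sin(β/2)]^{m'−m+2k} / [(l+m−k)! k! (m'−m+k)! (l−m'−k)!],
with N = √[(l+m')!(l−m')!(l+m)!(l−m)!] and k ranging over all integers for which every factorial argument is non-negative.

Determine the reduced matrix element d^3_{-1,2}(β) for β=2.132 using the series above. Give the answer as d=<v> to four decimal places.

d^3_{-1,2}(β=2.1320) via the finite sum:
Half-angle: c=0.483629, s=0.875273. N=√(2·24·120·1)=75.894664
k∈{3,4} keeps every argument non-negative
  k=3: (−1)^0·75.8947/(12)·0.4836^3·0.8753^3 = +0.479731
  k=4: (−1)^1·75.8947/(24)·0.4836^1·0.8753^5 = -0.785652
d^3_{-1,2}(2.1320) = +0.479731 -0.785652 = -0.305921

d=-0.3059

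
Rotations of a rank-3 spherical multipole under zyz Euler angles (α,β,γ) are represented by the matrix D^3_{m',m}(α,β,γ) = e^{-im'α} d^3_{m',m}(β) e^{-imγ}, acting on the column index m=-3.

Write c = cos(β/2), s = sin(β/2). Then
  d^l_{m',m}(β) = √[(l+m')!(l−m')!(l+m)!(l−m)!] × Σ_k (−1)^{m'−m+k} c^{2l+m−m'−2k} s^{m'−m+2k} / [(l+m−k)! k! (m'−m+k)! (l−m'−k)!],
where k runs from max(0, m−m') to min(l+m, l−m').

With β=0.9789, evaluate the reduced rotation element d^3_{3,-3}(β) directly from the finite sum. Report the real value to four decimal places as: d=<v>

d^3_{3,-3}(β=0.9789) via the finite sum:
c=cos(0.978900/2)=0.882592, s=sin(0.978900/2)=0.470141; N=√[720·1·1·720]=720.000000
k∈{0} keeps every argument non-negative
  k=0: (−1)^6·720.0000/(720)·0.8826^0·0.4701^6 = +0.010799
d^3_{3,-3}(0.9789) = +0.010799

d=0.0108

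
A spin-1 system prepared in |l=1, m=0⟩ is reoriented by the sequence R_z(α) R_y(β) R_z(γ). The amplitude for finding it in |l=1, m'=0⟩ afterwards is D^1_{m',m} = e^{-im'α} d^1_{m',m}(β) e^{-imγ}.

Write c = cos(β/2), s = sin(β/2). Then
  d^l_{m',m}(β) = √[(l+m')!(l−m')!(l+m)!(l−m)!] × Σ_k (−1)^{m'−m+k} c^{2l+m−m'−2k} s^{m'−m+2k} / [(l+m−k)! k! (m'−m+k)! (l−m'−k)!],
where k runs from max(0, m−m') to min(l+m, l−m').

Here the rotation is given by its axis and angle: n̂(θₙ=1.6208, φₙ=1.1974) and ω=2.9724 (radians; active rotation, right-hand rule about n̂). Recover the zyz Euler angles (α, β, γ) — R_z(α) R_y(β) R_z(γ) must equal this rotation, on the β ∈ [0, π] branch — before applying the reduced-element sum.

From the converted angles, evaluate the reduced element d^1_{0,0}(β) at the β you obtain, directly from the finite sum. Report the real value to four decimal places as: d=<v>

Axis–angle → zyz. n̂ = (sinθₙcosφₙ, sinθₙsinφₙ, cosθₙ) = (+0.364324, +0.929930, -0.049983), ω = 2.9724.
R = I cosω + sinω [n̂]ₓ + (1−cosω) n̂n̂ᵀ gives
  R = [-0.722153, +0.681170, +0.120428; +0.664337, +0.731471, -0.153645; -0.192748, -0.030950, -0.980760]
β = atan2(√(R₁₃²+R₂₃²), R₃₃) = 2.945114; α = atan2(R₂₃, R₁₃) mod 2π = 5.377178; γ = atan2(R₃₂, −R₃₁) mod 2π = 6.123971
d^1_{0,0}(β=2.9451) via the finite sum:
Half-angle: c=0.098081, s=0.995178. N=√(1·1·1·1)=1.000000
Admissible k: 0..1 (factorial args all ≥0)
  k=0: (−1)^0·1.0000/(1)·0.0981^2·0.9952^0 = +0.009620
  k=1: (−1)^1·1.0000/(1)·0.0981^0·0.9952^2 = -0.990380
d^1_{0,0}(2.9451) = +0.009620 -0.990380 = -0.980760

d=-0.9808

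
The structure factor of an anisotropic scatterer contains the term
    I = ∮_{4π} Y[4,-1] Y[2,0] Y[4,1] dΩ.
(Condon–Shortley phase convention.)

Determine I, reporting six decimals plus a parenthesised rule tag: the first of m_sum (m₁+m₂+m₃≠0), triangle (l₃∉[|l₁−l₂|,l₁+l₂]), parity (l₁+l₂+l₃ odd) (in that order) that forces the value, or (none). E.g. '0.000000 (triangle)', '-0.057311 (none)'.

-0.139264 (none)

Rules hold: Σm=0, L=10 even, 2≤4≤6.
N = 9·5·9 = 405
Δ = 2!·6!·2!/11! = 1/13860
Racah Σ t=0..2: t=0:+1/192 t=1:−1/36 t=2:+1/192 = -5/288
⇒ 3j(4 2 4; 0 0 0)² = 20/693, sgn -1
Racah Σ t=0..2: t=0:+1/480 t=1:−1/48 t=2:+1/144 = -17/1440
⇒ 3j(4 2 4; -1 0 1)² = 289/13860, sgn +1
4πI² = N·(3j₀)²·(3jₘ)² = 1445/5929
I = -1·√(0.243717/4π) = -0.13926381
No selection rule forces the value: the integral is nonzero (none).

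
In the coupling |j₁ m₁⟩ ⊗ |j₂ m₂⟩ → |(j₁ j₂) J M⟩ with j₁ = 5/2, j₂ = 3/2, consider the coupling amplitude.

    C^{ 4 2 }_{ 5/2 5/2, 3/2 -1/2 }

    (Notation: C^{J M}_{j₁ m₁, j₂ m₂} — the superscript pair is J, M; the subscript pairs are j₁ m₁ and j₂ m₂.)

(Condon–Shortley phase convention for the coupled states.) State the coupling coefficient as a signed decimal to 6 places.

+0.327327  (= +√(3/28))

√[9·0!5!3!/9! · 5!0!1!2!6!2!] = √(43200/7)
  +(−1)^0/∏(0,0,0,1,5,2)! = 1/240  (running 1/240)
⟨..|..⟩ = √(43200/7)·(1/240) = +0.327327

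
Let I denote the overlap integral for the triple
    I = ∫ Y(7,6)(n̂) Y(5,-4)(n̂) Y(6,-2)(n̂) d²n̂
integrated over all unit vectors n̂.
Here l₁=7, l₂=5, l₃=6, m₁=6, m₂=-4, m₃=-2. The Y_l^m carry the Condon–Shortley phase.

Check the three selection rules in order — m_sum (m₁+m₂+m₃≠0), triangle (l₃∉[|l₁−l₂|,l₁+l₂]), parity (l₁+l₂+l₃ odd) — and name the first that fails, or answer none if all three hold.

none

Σmᵢ = 0  ✓
l₃∈[|l₁−l₂|,l₁+l₂]=[2,12], have l₃=6  ✓
Σlᵢ = 18 ⇒ even  ✓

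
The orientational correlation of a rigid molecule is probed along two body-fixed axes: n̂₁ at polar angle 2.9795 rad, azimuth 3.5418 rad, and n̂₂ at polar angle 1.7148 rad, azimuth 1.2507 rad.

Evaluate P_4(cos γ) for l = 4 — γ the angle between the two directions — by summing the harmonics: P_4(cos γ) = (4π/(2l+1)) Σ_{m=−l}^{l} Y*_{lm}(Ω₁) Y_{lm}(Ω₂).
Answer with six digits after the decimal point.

0.370073

Term-by-term m-sum for l=4 (normalisation 4π/9 = 1.396263):
  term(m=-4) = -0.000123+0.000033i   from Y*(Ω₁)=-0.000009+0.000300i, Y(Ω₂)=+0.121552+0.406718i
  term(m=-3) = +0.000751+0.000503i   from Y*(Ω₁)=+0.001878+0.004840i, Y(Ω₂)=+0.142652-0.099810i
  term(m=-2) = +0.001845+0.014092i   from Y*(Ω₁)=+0.035299+0.036375i, Y(Ω₂)=+0.224878+0.167499i
  term(m=-1) = +0.036407-0.041485i   from Y*(Ω₁)=+0.264924+0.112073i, Y(Ω₂)=+0.060376-0.182133i
  term(m=+0) = +0.187284+0.000000i   from Y*(Ω₁)=+0.738590-0.000000i, Y(Ω₂)=+0.253570+0.000000i
  term(m=+1) = +0.036407+0.041485i   from Y*(Ω₁)=-0.264924+0.112073i, Y(Ω₂)=-0.060376-0.182133i
  term(m=+2) = +0.001845-0.014092i   from Y*(Ω₁)=+0.035299-0.036375i, Y(Ω₂)=+0.224878-0.167499i
  term(m=+3) = +0.000751-0.000503i   from Y*(Ω₁)=-0.001878+0.004840i, Y(Ω₂)=-0.142652-0.099810i
  term(m=+4) = -0.000123-0.000033i   from Y*(Ω₁)=-0.000009-0.000300i, Y(Ω₂)=+0.121552-0.406718i
Accumulated sum +0.265045-0.000000i; after 4π/(2l+1) scaling, +0.370073-0.000000i ⇒ P_4 = 0.370073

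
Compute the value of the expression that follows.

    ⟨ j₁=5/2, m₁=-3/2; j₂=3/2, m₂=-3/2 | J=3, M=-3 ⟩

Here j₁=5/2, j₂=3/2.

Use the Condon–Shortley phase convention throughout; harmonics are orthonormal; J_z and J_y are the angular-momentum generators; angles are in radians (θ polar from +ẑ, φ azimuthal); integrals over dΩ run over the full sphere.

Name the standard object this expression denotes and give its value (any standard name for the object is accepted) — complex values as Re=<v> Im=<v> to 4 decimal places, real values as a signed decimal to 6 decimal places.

Clebsch–Gordan coefficient, +√(3/8) ≈ +0.612372

This is a Clebsch–Gordan (vector-coupling) coefficient.
√[7·1!4!2!/8! · 1!4!0!3!0!6!] = √(864)
  +(−1)^0/∏(0,1,4,0,0,2)! = 1/48  (running 1/48)
⟨..|..⟩ = √(864)·(1/48) = +0.612372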